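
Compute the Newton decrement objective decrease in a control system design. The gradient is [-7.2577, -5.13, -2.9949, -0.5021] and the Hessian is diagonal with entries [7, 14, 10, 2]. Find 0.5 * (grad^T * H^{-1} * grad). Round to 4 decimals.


Step 1: H is diagonal, so H^(-1) * g = [-1.0368, -0.3664, -0.2995, -0.2511].
Step 2: g^T H^(-1) g = sum_i g_i^2 / H_ii
  = (-7.2577)^2/7 + (-5.13)^2/14 + (-2.9949)^2/10 + (-0.5021)^2/2
  = 7.5249 + 1.8798 + 0.8969 + 0.1261 = 10.4277
Step 3: Objective decrease = 0.5 * g^T H^(-1) g = 5.2138


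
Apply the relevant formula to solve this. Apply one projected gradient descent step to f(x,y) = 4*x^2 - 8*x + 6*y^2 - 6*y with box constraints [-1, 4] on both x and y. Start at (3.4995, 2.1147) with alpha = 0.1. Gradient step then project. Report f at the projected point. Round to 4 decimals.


Step 1: Compute gradient at (3.4995, 2.1147).
grad_x = 2*4*3.4995 - 8 = 19.996
grad_y = 2*6*2.1147 - 6 = 19.3764
Step 2: Gradient step.
x_raw = 3.4995 - 0.1*19.996 = 1.4999
y_raw = 2.1147 - 0.1*19.3764 = 0.1771
Step 3: Project onto [-1, 4].
x_proj = clip(1.4999) = 1.4999
y_proj = clip(0.1771) = 0.1771
Step 4: Evaluate f.
f(1.4999, 0.1771) = -3.8747


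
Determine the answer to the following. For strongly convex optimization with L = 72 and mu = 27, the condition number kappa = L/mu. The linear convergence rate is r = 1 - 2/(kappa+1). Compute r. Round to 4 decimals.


Step 1: Compute the condition number.
kappa = L/mu = 72/27 = 2.6667
Step 2: Compute the convergence rate.
r = 1 - 2/(kappa + 1) = 1 - 2*mu/(L + mu) = (L - mu)/(L + mu) = 45/99 = 0.4545


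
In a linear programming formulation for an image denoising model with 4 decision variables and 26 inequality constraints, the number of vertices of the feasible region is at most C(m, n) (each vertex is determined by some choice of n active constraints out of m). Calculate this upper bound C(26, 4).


Each vertex corresponds to some choice of n active constraints out of m, so the number of vertices is at most C(m, n) = m! / (n!(m-n)!).
m = 26, n = 4
Numerator: 26 * 25 * 24 * 23
Denominator: 4! = 24
C(26, 4) = 14950


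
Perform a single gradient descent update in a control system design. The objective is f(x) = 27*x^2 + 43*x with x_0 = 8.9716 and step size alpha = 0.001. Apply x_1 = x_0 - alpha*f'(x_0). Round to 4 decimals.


We compute the gradient at x_0 and apply the update.
f'(x) = 54*x + 43
f'(8.9716) = 54*8.9716 + 43 = 527.4664
x_1 = 8.9716 - 0.001*527.4664 = 8.4441


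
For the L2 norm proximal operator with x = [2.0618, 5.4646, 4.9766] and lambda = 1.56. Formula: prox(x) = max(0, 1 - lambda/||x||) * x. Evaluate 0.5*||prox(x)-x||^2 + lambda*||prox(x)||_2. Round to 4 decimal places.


Step 1: Compute ||x||.
||x|| = 7.6733
Step 2: Compute scaling factor.
scale = max(0, 1 - 1.56/7.6733) = 0.7967
Step 3: prox(x) = [1.6426, 4.3536, 3.9648]
||prox(x)|| = 6.1133
Step 4: Proximal objective.
0.5*||prox-x||^2 = 1.2168
lambda*||prox|| = 9.5367
Total = 10.7535


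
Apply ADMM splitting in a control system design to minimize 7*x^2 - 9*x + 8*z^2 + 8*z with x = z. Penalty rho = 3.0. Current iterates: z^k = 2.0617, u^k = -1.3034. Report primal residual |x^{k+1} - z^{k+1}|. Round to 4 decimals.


ADMM iteration with rho = 3.0, z^k = 2.0617, u^k = -1.3034
Step 1: x-update.
Minimize 7*x^2 - 9*x + (3.0/2)*(x - 2.0617 - 1.3034)^2
FOC: (2*7 + 3.0)*x = 9 + 3.0*(2.0617 + 1.3034)
x^{k+1} = 1.1233
Step 2: z-update.
Minimize 8*z^2 + 8*z + (3.0/2)*(1.1233 - z - 1.3034)^2
FOC: (2*8 + 3.0)*z = -8 + 3.0*(1.1233 - 1.3034)
z^{k+1} = -0.4495
Step 3: u-update.
u^{k+1} = -1.3034 + 1.1233 + 0.4495 = 0.2693
Step 4: Primal residual = |1.1233 + 0.4495| = 1.5727


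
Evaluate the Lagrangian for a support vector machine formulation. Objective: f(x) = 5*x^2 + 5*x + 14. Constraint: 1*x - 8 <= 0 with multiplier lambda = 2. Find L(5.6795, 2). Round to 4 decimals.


Step 1: Evaluate f(x).
f(5.6795) = 5*5.6795^2 + 5*5.6795 + 14 = 203.6811
Step 2: Evaluate g(x).
g(5.6795) = 1*5.6795 - 8 = -2.3205
Step 3: Compute Lagrangian.
L = 203.6811 + 2*-2.3205 = 199.0401


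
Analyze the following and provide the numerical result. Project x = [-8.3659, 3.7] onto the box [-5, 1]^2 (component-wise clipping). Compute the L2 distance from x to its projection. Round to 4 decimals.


Project each component onto [-5, 1].
clip(-8.3659) = -5.0, clip(3.7) = 1.0
Projection = [-5.0, 1.0]
Squared diffs: [11.3293, 7.29]
Distance = sqrt(18.6193) = 4.315


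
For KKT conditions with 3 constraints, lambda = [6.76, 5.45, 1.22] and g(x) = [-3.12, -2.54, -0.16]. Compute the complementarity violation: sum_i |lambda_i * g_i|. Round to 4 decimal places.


KKT complementary slackness check:
lambda_1 * g_1 = 6.76 * -3.12 = -21.0912
lambda_2 * g_2 = 5.45 * -2.54 = -13.843
lambda_3 * g_3 = 1.22 * -0.16 = -0.1952
Total violation = 21.0912 + 13.843 + 0.1952 = 35.1294


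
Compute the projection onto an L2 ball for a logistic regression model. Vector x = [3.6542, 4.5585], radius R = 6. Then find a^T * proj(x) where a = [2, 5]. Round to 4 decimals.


Step 1: Compute ||x|| (intermediates to 6 decimals).
||x|| = sqrt(3.6542^2 + 4.5585^2) = 5.842354
Step 2: Project.
Since ||x|| <= R, proj = x (no scaling needed).
proj(x) = [3.6542, 4.5585]
Step 3: Dot product.
a^T * proj(x) = 2*3.6542 + 5*4.5585 = 30.1009


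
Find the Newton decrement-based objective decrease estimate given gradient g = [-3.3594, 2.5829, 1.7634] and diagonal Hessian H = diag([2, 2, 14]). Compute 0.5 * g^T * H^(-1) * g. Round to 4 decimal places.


Step 1: H is diagonal, so H^(-1) * g = [-1.6797, 1.2915, 0.126].
Step 2: g^T H^(-1) g = sum_i g_i^2 / H_ii
  = (-3.3594)^2/2 + (2.5829)^2/2 + (1.7634)^2/14
  = 5.6428 + 3.3357 + 0.2221 = 9.2006
Step 3: Objective decrease = 0.5 * g^T H^(-1) g = 4.6003


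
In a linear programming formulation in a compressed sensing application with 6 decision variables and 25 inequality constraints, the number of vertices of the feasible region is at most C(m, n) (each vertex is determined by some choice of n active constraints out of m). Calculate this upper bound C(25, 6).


Each vertex corresponds to some choice of n active constraints out of m, so the number of vertices is at most C(m, n) = m! / (n!(m-n)!).
m = 25, n = 6
Numerator: 25 * 24 * 23 * 22 * 21 * 20
Denominator: 6! = 720
C(25, 6) = 177100


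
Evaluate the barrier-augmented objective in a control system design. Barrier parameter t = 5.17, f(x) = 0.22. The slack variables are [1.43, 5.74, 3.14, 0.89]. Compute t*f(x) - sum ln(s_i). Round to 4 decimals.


Step 1: Compute log-barrier.
ln values: [0.3577, 1.7475, 1.1442, -0.1165]
phi = -(0.3577 + 1.7475 + 1.1442 - 0.1165) = -3.1328
Step 2: Compute augmented objective.
t*f(x) = 5.17*0.22 = 1.1374
Total = 1.1374 - 3.1328 = -1.9954


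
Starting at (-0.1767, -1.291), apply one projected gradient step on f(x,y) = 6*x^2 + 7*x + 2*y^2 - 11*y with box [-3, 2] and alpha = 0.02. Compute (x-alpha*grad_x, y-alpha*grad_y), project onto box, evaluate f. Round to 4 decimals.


Step 1: Compute gradient at (-0.1767, -1.291).
grad_x = 2*6*-0.1767 + 7 = 4.8796
grad_y = 2*2*-1.291 - 11 = -16.164
Step 2: Gradient step.
x_raw = -0.1767 - 0.02*4.8796 = -0.2743
y_raw = -1.291 - 0.02*-16.164 = -0.9677
Step 3: Project onto [-3, 2].
x_proj = clip(-0.2743) = -0.2743
y_proj = clip(-0.9677) = -0.9677
Step 4: Evaluate f.
f(-0.2743, -0.9677) = 11.0493


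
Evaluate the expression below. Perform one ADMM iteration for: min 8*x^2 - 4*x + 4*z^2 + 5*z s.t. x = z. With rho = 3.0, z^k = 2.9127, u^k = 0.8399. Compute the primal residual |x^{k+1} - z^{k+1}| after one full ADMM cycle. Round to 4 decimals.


ADMM iteration with rho = 3.0, z^k = 2.9127, u^k = 0.8399
Step 1: x-update.
Minimize 8*x^2 - 4*x + (3.0/2)*(x - 2.9127 + 0.8399)^2
FOC: (2*8 + 3.0)*x = 4 + 3.0*(2.9127 - 0.8399)
x^{k+1} = 0.5378
Step 2: z-update.
Minimize 4*z^2 + 5*z + (3.0/2)*(0.5378 - z + 0.8399)^2
FOC: (2*4 + 3.0)*z = -5 + 3.0*(0.5378 + 0.8399)
z^{k+1} = -0.0788
Step 3: u-update.
u^{k+1} = 0.8399 + 0.5378 + 0.0788 = 1.4565
Step 4: Primal residual = |0.5378 + 0.0788| = 0.6166


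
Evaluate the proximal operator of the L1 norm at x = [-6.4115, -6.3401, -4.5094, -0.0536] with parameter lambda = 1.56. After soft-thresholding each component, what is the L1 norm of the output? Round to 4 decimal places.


Soft-thresholding with lambda = 1.56:
prox(-6.4115) = sign(-6.4115)*max(|-6.4115| - 1.56, 0) = -4.8515
prox(-6.3401) = sign(-6.3401)*max(|-6.3401| - 1.56, 0) = -4.7801
prox(-4.5094) = sign(-4.5094)*max(|-4.5094| - 1.56, 0) = -2.9494
prox(-0.0536) = sign(-0.0536)*max(|-0.0536| - 1.56, 0) = 0.0
prox(x) = [-4.8515, -4.7801, -2.9494, 0.0]
||prox(x)||_1 = 4.8515 + 4.7801 + 2.9494 + 0.0 = 12.581


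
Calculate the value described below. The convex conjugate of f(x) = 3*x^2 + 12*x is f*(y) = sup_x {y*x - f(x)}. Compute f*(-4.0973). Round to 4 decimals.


f*(y) = sup_x {y*x - a*x^2 - b*x} = sup_x {(y-b)*x - a*x^2}
FOC: (y - b) - 2a*x = 0 => x* = (y - b)/(2a)
x* = (-4.0973 - 12)/(2*3) = -2.6829
f*(-4.0973) = (y-b)^2/(4a) = (-4.0973 - 12)^2/(4*3)
= 259.1231/12 = 21.5936


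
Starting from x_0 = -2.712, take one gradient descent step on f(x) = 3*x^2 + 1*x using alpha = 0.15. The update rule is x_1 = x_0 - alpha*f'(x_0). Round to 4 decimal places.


We compute the gradient at x_0 and apply the update.
f'(x) = 6*x + 1
f'(-2.712) = 6*-2.712 + 1 = -15.272
x_1 = -2.712 - 0.15*-15.272 = -0.4212


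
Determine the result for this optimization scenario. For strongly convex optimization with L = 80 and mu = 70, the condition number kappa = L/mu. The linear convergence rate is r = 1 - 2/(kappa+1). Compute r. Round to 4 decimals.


Step 1: Compute the condition number.
kappa = L/mu = 80/70 = 1.1429
Step 2: Compute the convergence rate.
r = 1 - 2/(kappa + 1) = 1 - 2*mu/(L + mu) = (L - mu)/(L + mu) = 10/150 = 0.0667


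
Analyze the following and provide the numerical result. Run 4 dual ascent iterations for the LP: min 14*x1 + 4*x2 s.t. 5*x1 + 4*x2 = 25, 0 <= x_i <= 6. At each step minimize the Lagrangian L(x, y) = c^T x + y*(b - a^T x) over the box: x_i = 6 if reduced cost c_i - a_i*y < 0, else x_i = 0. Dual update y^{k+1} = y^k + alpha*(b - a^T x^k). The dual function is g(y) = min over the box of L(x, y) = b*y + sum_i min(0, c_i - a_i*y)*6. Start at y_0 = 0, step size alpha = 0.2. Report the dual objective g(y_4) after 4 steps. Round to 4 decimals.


Dual ascent for LP: min 14*x1 + 4*x2, 5*x1 + 4*x2 = 25, 0 <= x_i <= 6
Step 1: y^k = 0.0, reduced costs: (14.0, 4.0)
  x^k = (0.0, 0.0), subgradient = b - a^T x = 25.0
  y^{k+1} = 0.0 + 0.2*25.0 = 5.0
Step 2: y^k = 5.0, reduced costs: (-11.0, -16.0)
  x^k = (6.0, 6.0), subgradient = b - a^T x = -29.0
  y^{k+1} = 5.0 + 0.2*-29.0 = -0.8
Step 3: y^k = -0.8, reduced costs: (18.0, 7.2)
  x^k = (0.0, 0.0), subgradient = b - a^T x = 25.0
  y^{k+1} = -0.8 + 0.2*25.0 = 4.2
Step 4: y^k = 4.2, reduced costs: (-7.0, -12.8)
  x^k = (6.0, 6.0), subgradient = b - a^T x = -29.0
  y^{k+1} = 4.2 + 0.2*-29.0 = -1.6
Dual objective at y_4 = -1.6: reduced costs (22.0, 10.4), box minimizer x = (0.0, 0.0)
g(y_4) = b*y + (c1 - a1*y)*x1 + (c2 - a2*y)*x2 = 25*(-1.6) + 22.0*0.0 + 10.4*0.0 = -40.0 + 0.0 + 0.0 = -40.0


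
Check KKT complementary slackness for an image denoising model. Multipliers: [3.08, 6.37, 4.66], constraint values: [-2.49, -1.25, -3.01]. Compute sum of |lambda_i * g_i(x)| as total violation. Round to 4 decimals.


KKT complementary slackness check:
lambda_1 * g_1 = 3.08 * -2.49 = -7.6692
lambda_2 * g_2 = 6.37 * -1.25 = -7.9625
lambda_3 * g_3 = 4.66 * -3.01 = -14.0266
Total violation = 7.6692 + 7.9625 + 14.0266 = 29.6583


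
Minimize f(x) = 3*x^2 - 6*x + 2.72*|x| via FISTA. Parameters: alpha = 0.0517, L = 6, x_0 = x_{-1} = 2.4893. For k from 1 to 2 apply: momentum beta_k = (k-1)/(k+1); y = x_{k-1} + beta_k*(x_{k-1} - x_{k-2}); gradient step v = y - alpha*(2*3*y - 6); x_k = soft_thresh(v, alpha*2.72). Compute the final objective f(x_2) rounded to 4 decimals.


FISTA on f(x) = 3*x^2 - 6*x + 2.72*|x|
L = 6, alpha = 0.0517
Iteration 1: beta = 0.0, y = 2.4893 + 0.0*(2.4893 - 2.4893) = 2.4893
  grad(y) = 8.9358, v = y - alpha*grad = 2.0273
  prox(v) = soft_thresh(2.0273, 0.1406) = 1.8867
Iteration 2: beta = 0.3333, y = 1.8867 + 0.3333*(1.8867 - 2.4893) = 1.6858
  grad(y) = 4.115, v = y - alpha*grad = 1.4731
  prox(v) = soft_thresh(1.4731, 0.1406) = 1.3325
f(x_2) = 3*1.3325^2 - 6*1.3325 + 2.72*|1.3325| = 0.9559


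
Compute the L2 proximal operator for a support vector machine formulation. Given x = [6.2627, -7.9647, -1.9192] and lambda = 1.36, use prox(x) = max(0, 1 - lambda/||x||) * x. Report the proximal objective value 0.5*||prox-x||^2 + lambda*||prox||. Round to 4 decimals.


Step 1: Compute ||x||.
||x|| = 10.3122
Step 2: Compute scaling factor.
scale = max(0, 1 - 1.36/10.3122) = 0.8681
Step 3: prox(x) = [5.4368, -6.9143, -1.6661]
||prox(x)|| = 8.9522
Step 4: Proximal objective.
0.5*||prox-x||^2 = 0.9248
lambda*||prox|| = 12.175
Total = 13.0998


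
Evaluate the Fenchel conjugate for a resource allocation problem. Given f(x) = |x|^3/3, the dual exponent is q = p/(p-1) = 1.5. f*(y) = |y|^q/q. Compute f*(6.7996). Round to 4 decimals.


The conjugate exponent q satisfies 1/p + 1/q = 1.
p = 3, so q = 3/(3 - 1) = 1.5
|y|^q = 6.7996^1.5 = 17.7307
f*(6.7996) = 17.7307 / 1.5 = 11.8204


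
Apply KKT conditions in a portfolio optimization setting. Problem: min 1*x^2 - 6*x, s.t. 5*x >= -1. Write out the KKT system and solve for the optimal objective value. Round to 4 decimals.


Step 1: Try lambda = 0 (constraint inactive).
Stationarity: 2*1*x - 6 = 0
x* = 6/(2*1) = 3.0
Check constraint: 5*3.0 = 15.0 >= -1 -- satisfied.
Step 2: Compute optimal value.
f(x*) = 1*3.0^2 - 6*3.0 = -9.0


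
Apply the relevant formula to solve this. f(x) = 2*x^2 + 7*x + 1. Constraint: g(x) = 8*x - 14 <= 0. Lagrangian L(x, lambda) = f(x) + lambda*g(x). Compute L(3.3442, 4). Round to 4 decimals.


Step 1: Evaluate f(x).
f(3.3442) = 2*3.3442^2 + 7*3.3442 + 1 = 46.7767
Step 2: Evaluate g(x).
g(3.3442) = 8*3.3442 - 14 = 12.7536
Step 3: Compute Lagrangian.
L = 46.7767 + 4*12.7536 = 97.7911


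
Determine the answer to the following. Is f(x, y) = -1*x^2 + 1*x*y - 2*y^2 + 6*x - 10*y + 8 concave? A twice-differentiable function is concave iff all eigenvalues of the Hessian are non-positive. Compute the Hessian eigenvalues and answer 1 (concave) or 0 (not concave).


The Hessian of f(x,y) = -1*x^2 + 1*x*y - 2*y^2 + 6*x - 10*y + 8 is:
H = [[-2, 1], [1, -4]]
Trace = -2 - 4 = -6
Determinant = -2*-4 - (1)^2 = 7
Discriminant = (-6)^2 - 4*7 = 8.0
Eigenvalues: lambda_1 = -4.4142, lambda_2 = -1.5858
The function is concave.

1


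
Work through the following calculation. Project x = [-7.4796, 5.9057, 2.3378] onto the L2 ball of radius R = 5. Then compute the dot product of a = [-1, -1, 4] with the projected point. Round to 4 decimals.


Step 1: Compute ||x|| (intermediates to 6 decimals).
||x|| = sqrt((-7.4796)^2 + 5.9057^2 + 2.3378^2) = 9.812595
Step 2: Project.
Since ||x|| > R, scale = R/||x|| = 5/9.812595 = 0.509549, proj(x) = scale * x
proj(x) = [-3.811223, 3.009244, 1.191224]
Step 3: Dot product.
a^T * proj(x) = -1*(-3.811223) - 1*3.009244 + 4*1.191224 = 5.5669


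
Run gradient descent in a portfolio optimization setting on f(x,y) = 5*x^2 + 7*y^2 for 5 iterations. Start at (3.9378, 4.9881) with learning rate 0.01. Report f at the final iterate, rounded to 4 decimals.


Gradient descent on f(x,y) = 5*x^2 + 7*y^2.
Starting point: (3.9378, 4.9881), alpha = 0.01
Step 1: grad_x = 2*5*3.9378 = 39.378, grad_y = 2*7*4.9881 = 69.8334
  x_1 = 3.9378 - 0.01*39.378 = 3.544
  y_1 = 4.9881 - 0.01*69.8334 = 4.2898
Step 2: grad_x = 2*5*3.544 = 35.4402, grad_y = 2*7*4.2898 = 60.0567
  x_2 = 3.544 - 0.01*35.4402 = 3.1896
  y_2 = 4.2898 - 0.01*60.0567 = 3.6892
Step 3: grad_x = 2*5*3.1896 = 31.8962, grad_y = 2*7*3.6892 = 51.6488
  x_3 = 3.1896 - 0.01*31.8962 = 2.8707
  y_3 = 3.6892 - 0.01*51.6488 = 3.1727
Step 4: grad_x = 2*5*2.8707 = 28.7066, grad_y = 2*7*3.1727 = 44.418
  x_4 = 2.8707 - 0.01*28.7066 = 2.5836
  y_4 = 3.1727 - 0.01*44.418 = 2.7285
Step 5: grad_x = 2*5*2.5836 = 25.8359, grad_y = 2*7*2.7285 = 38.1994
  x_5 = 2.5836 - 0.01*25.8359 = 2.3252
  y_5 = 2.7285 - 0.01*38.1994 = 2.3465
f(2.3252, 2.3465) = 5*2.3252^2 + 7*2.3465^2 = 65.5772


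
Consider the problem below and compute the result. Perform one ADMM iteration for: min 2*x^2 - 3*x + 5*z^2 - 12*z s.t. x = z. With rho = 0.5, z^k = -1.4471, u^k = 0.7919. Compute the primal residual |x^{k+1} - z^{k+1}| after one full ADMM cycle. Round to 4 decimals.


ADMM iteration with rho = 0.5, z^k = -1.4471, u^k = 0.7919
Step 1: x-update.
Minimize 2*x^2 - 3*x + (0.5/2)*(x + 1.4471 + 0.7919)^2
FOC: (2*2 + 0.5)*x = 3 + 0.5*(-1.4471 - 0.7919)
x^{k+1} = 0.4179
Step 2: z-update.
Minimize 5*z^2 - 12*z + (0.5/2)*(0.4179 - z + 0.7919)^2
FOC: (2*5 + 0.5)*z = 12 + 0.5*(0.4179 + 0.7919)
z^{k+1} = 1.2005
Step 3: u-update.
u^{k+1} = 0.7919 + 0.4179 - 1.2005 = 0.0093
Step 4: Primal residual = |0.4179 - 1.2005| = 0.7826


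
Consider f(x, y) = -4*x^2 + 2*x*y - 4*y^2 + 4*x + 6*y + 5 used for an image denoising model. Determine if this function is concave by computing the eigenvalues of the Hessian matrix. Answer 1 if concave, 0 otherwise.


The Hessian of f(x,y) = -4*x^2 + 2*x*y - 4*y^2 + 4*x + 6*y + 5 is:
H = [[-8, 2], [2, -8]]
Trace = -8 - 8 = -16
Determinant = -8*-8 - (2)^2 = 60
Discriminant = (-16)^2 - 4*60 = 16.0
Eigenvalues: lambda_1 = -10.0, lambda_2 = -6.0
The function is concave.

1


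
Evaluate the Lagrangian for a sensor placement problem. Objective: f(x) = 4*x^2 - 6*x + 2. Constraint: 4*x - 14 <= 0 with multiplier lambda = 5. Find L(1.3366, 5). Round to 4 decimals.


Step 1: Evaluate f(x).
f(1.3366) = 4*1.3366^2 - 6*1.3366 + 2 = 1.1264
Step 2: Evaluate g(x).
g(1.3366) = 4*1.3366 - 14 = -8.6536
Step 3: Compute Lagrangian.
L = 1.1264 + 5*-8.6536 = -42.1416


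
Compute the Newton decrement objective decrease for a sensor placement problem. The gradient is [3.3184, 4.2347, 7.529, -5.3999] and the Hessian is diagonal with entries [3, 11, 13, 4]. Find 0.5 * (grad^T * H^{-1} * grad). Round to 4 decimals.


Step 1: H is diagonal, so H^(-1) * g = [1.1061, 0.385, 0.5792, -1.35].
Step 2: g^T H^(-1) g = sum_i g_i^2 / H_ii
  = (3.3184)^2/3 + (4.2347)^2/11 + (7.529)^2/13 + (-5.3999)^2/4
  = 3.6706 + 1.6302 + 4.3604 + 7.2897 = 16.951
Step 3: Objective decrease = 0.5 * g^T H^(-1) g = 8.4755


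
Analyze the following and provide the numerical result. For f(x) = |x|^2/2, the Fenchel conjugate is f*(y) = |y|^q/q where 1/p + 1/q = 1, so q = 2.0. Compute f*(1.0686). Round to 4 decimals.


The conjugate exponent q satisfies 1/p + 1/q = 1.
p = 2, so q = 2/(2 - 1) = 2.0
|y|^q = 1.0686^2.0 = 1.1419
f*(1.0686) = 1.1419 / 2.0 = 0.571


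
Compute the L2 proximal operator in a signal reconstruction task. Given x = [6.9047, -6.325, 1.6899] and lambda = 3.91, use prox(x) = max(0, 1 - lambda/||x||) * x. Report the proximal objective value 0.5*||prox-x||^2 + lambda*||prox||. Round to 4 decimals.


Step 1: Compute ||x||.
||x|| = 9.5151
Step 2: Compute scaling factor.
scale = max(0, 1 - 3.91/9.5151) = 0.5891
Step 3: prox(x) = [4.0674, -3.7259, 0.9955]
||prox(x)|| = 5.6051
Step 4: Proximal objective.
0.5*||prox-x||^2 = 7.6441
lambda*||prox|| = 21.9159
Total = 29.5598


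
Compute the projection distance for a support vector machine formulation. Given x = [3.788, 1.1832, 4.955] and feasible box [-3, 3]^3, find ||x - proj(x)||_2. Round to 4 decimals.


Project each component onto [-3, 3].
clip(3.788) = 3.0, clip(1.1832) = 1.1832, clip(4.955) = 3.0
Projection = [3.0, 1.1832, 3.0]
Squared diffs: [0.6209, 0.0, 3.822]
Distance = sqrt(4.4429) = 2.1078


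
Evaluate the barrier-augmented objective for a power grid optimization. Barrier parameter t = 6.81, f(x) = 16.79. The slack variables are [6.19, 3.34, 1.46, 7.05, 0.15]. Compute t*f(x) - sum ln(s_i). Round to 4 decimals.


Step 1: Compute log-barrier.
ln values: [1.8229, 1.206, 0.3784, 1.953, -1.8971]
phi = -(1.8229 + 1.206 + 0.3784 + 1.953 - 1.8971) = -3.4632
Step 2: Compute augmented objective.
t*f(x) = 6.81*16.79 = 114.3399
Total = 114.3399 - 3.4632 = 110.8767


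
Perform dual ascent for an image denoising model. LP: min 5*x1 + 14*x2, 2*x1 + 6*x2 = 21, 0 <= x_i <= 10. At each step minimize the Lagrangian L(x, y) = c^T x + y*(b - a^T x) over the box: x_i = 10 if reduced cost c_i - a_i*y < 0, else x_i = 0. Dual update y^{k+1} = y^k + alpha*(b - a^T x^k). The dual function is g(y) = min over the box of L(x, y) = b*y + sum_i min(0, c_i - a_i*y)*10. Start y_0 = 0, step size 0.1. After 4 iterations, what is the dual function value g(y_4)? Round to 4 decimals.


Dual ascent for LP: min 5*x1 + 14*x2, 2*x1 + 6*x2 = 21, 0 <= x_i <= 10
Step 1: y^k = 0.0, reduced costs: (5.0, 14.0)
  x^k = (0.0, 0.0), subgradient = b - a^T x = 21.0
  y^{k+1} = 0.0 + 0.1*21.0 = 2.1
Step 2: y^k = 2.1, reduced costs: (0.8, 1.4)
  x^k = (0.0, 0.0), subgradient = b - a^T x = 21.0
  y^{k+1} = 2.1 + 0.1*21.0 = 4.2
Step 3: y^k = 4.2, reduced costs: (-3.4, -11.2)
  x^k = (10.0, 10.0), subgradient = b - a^T x = -59.0
  y^{k+1} = 4.2 + 0.1*-59.0 = -1.7
Step 4: y^k = -1.7, reduced costs: (8.4, 24.2)
  x^k = (0.0, 0.0), subgradient = b - a^T x = 21.0
  y^{k+1} = -1.7 + 0.1*21.0 = 0.4
Dual objective at y_4 = 0.4: reduced costs (4.2, 11.6), box minimizer x = (0.0, 0.0)
g(y_4) = b*y + (c1 - a1*y)*x1 + (c2 - a2*y)*x2 = 21*0.4 + 4.2*0.0 + 11.6*0.0 = 8.4 + 0.0 + 0.0 = 8.4


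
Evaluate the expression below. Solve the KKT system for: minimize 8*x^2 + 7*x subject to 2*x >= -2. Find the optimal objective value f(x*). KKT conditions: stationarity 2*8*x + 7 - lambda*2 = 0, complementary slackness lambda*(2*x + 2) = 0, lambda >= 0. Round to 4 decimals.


Step 1: Try lambda = 0 (constraint inactive).
Stationarity: 2*8*x + 7 = 0
x* = -7/(2*8) = -0.4375
Check constraint: 2*-0.4375 = -0.875 >= -2 -- satisfied.
Step 2: Compute optimal value.
f(x*) = 8*(-0.4375)^2 + 7*(-0.4375) = -1.5313


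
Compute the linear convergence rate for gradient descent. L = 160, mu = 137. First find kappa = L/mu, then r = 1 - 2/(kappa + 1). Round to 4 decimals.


Step 1: Compute the condition number.
kappa = L/mu = 160/137 = 1.1679
Step 2: Compute the convergence rate.
r = 1 - 2/(kappa + 1) = 1 - 2*mu/(L + mu) = (L - mu)/(L + mu) = 23/297 = 0.0774


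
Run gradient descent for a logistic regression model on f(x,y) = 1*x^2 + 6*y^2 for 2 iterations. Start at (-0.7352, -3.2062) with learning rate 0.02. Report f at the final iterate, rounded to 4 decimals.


Gradient descent on f(x,y) = 1*x^2 + 6*y^2.
Starting point: (-0.7352, -3.2062), alpha = 0.02
Step 1: grad_x = 2*1*-0.7352 = -1.4704, grad_y = 2*6*-3.2062 = -38.4744
  x_1 = -0.7352 - 0.02*-1.4704 = -0.7058
  y_1 = -3.2062 - 0.02*-38.4744 = -2.4367
Step 2: grad_x = 2*1*-0.7058 = -1.4116, grad_y = 2*6*-2.4367 = -29.2405
  x_2 = -0.7058 - 0.02*-1.4116 = -0.6776
  y_2 = -2.4367 - 0.02*-29.2405 = -1.8519
f(-0.6776, -1.8519) = 1*(-0.6776)^2 + 6*(-1.8519)^2 = 21.0363


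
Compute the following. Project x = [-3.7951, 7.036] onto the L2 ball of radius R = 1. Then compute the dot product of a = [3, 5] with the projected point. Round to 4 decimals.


Step 1: Compute ||x|| (intermediates to 6 decimals).
||x|| = sqrt((-3.7951)^2 + 7.036^2) = 7.994253
Step 2: Project.
Since ||x|| > R, scale = R/||x|| = 1/7.994253 = 0.12509, proj(x) = scale * x
proj(x) = [-0.474729, 0.880133]
Step 3: Dot product.
a^T * proj(x) = 3*(-0.474729) + 5*0.880133 = 2.9765


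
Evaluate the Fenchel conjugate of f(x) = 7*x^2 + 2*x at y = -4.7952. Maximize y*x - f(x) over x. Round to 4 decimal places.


f*(y) = sup_x {y*x - a*x^2 - b*x} = sup_x {(y-b)*x - a*x^2}
FOC: (y - b) - 2a*x = 0 => x* = (y - b)/(2a)
x* = (-4.7952 - 2)/(2*7) = -0.4854
f*(-4.7952) = (y-b)^2/(4a) = (-4.7952 - 2)^2/(4*7)
= 46.1747/28 = 1.6491


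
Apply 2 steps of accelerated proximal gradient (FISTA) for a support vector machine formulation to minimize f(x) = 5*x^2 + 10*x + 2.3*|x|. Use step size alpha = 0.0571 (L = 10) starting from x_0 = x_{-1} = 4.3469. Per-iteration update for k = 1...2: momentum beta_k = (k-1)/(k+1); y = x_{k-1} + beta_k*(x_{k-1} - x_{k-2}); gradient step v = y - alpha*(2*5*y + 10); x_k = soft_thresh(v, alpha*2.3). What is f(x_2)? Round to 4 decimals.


FISTA on f(x) = 5*x^2 + 10*x + 2.3*|x|
L = 10, alpha = 0.0571
Iteration 1: beta = 0.0, y = 4.3469 + 0.0*(4.3469 - 4.3469) = 4.3469
  grad(y) = 53.469, v = y - alpha*grad = 1.2938
  prox(v) = soft_thresh(1.2938, 0.1313) = 1.1625
Iteration 2: beta = 0.3333, y = 1.1625 + 0.3333*(1.1625 - 4.3469) = 0.101
  grad(y) = 11.0102, v = y - alpha*grad = -0.5277
  prox(v) = soft_thresh(-0.5277, 0.1313) = -0.3963
f(x_2) = 5*(-0.3963)^2 + 10*(-0.3963) + 2.3*|-0.3963| = -2.2664


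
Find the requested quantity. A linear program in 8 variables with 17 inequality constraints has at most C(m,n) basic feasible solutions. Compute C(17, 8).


Each vertex corresponds to some choice of n active constraints out of m, so the number of vertices is at most C(m, n) = m! / (n!(m-n)!).
m = 17, n = 8
Numerator: 17 * 16 * 15 * 14 * 13 * 12 * 11 * 10
Denominator: 8! = 40320
C(17, 8) = 24310


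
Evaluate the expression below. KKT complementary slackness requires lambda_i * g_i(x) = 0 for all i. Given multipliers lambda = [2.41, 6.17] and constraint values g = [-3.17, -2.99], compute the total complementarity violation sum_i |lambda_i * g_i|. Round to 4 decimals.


KKT complementary slackness check:
lambda_1 * g_1 = 2.41 * -3.17 = -7.6397
lambda_2 * g_2 = 6.17 * -2.99 = -18.4483
Total violation = 7.6397 + 18.4483 = 26.088


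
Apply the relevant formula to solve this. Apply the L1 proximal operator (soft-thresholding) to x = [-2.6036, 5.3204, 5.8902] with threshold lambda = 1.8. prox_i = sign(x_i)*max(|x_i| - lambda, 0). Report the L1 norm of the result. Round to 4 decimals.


Soft-thresholding with lambda = 1.8:
prox(-2.6036) = sign(-2.6036)*max(|-2.6036| - 1.8, 0) = -0.8036
prox(5.3204) = sign(5.3204)*max(|5.3204| - 1.8, 0) = 3.5204
prox(5.8902) = sign(5.8902)*max(|5.8902| - 1.8, 0) = 4.0902
prox(x) = [-0.8036, 3.5204, 4.0902]
||prox(x)||_1 = 0.8036 + 3.5204 + 4.0902 = 8.4142


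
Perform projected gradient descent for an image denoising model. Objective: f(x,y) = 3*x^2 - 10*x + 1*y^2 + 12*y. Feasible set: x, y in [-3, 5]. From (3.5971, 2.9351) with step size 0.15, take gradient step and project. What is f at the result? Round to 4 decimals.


Step 1: Compute gradient at (3.5971, 2.9351).
grad_x = 2*3*3.5971 - 10 = 11.5826
grad_y = 2*1*2.9351 + 12 = 17.8702
Step 2: Gradient step.
x_raw = 3.5971 - 0.15*11.5826 = 1.8597
y_raw = 2.9351 - 0.15*17.8702 = 0.2546
Step 3: Project onto [-3, 5].
x_proj = clip(1.8597) = 1.8597
y_proj = clip(0.2546) = 0.2546
Step 4: Evaluate f.
f(1.8597, 0.2546) = -5.1019


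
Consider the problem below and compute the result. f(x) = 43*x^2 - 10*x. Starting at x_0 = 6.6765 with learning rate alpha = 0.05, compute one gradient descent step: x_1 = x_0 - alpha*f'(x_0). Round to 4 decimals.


We compute the gradient at x_0 and apply the update.
f'(x) = 86*x - 10
f'(6.6765) = 86*6.6765 - 10 = 564.179
x_1 = 6.6765 - 0.05*564.179 = -21.5325


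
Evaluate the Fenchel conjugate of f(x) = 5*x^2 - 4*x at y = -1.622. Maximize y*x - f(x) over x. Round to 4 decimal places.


f*(y) = sup_x {y*x - a*x^2 - b*x} = sup_x {(y-b)*x - a*x^2}
FOC: (y - b) - 2a*x = 0 => x* = (y - b)/(2a)
x* = (-1.622 + 4)/(2*5) = 0.2378
f*(-1.622) = (y-b)^2/(4a) = (-1.622 + 4)^2/(4*5)
= 5.6549/20 = 0.2827


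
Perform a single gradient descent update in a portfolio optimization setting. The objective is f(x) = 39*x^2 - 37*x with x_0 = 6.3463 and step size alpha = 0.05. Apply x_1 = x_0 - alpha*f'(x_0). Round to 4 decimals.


We compute the gradient at x_0 and apply the update.
f'(x) = 78*x - 37
f'(6.3463) = 78*6.3463 - 37 = 458.0114
x_1 = 6.3463 - 0.05*458.0114 = -16.5543


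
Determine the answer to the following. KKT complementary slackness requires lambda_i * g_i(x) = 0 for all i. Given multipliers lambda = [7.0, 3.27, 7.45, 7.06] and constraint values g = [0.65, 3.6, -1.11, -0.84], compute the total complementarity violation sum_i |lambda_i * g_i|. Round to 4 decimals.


KKT complementary slackness check:
lambda_1 * g_1 = 7.0 * 0.65 = 4.55
lambda_2 * g_2 = 3.27 * 3.6 = 11.772
lambda_3 * g_3 = 7.45 * -1.11 = -8.2695
lambda_4 * g_4 = 7.06 * -0.84 = -5.9304
Total violation = 4.55 + 11.772 + 8.2695 + 5.9304 = 30.5219


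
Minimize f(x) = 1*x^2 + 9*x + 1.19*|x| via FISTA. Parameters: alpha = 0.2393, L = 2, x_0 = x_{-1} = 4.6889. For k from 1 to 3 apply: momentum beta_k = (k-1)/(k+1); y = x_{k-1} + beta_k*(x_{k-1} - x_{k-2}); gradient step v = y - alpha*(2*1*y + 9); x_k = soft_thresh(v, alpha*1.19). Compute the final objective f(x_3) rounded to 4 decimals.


FISTA on f(x) = 1*x^2 + 9*x + 1.19*|x|
L = 2, alpha = 0.2393
Iteration 1: beta = 0.0, y = 4.6889 + 0.0*(4.6889 - 4.6889) = 4.6889
  grad(y) = 18.3778, v = y - alpha*grad = 0.2911
  prox(v) = soft_thresh(0.2911, 0.2848) = 0.0063
Iteration 2: beta = 0.3333, y = 0.0063 + 0.3333*(0.0063 - 4.6889) = -1.5545
  grad(y) = 5.8909, v = y - alpha*grad = -2.9642
  prox(v) = soft_thresh(-2.9642, 0.2848) = -2.6795
Iteration 3: beta = 0.5, y = -2.6795 + 0.5*(-2.6795 - 0.0063) = -4.0224
  grad(y) = 0.9553, v = y - alpha*grad = -4.251
  prox(v) = soft_thresh(-4.251, 0.2848) = -3.9662
f(x_3) = 1*(-3.9662)^2 + 9*(-3.9662) + 1.19*|-3.9662| = -15.2453


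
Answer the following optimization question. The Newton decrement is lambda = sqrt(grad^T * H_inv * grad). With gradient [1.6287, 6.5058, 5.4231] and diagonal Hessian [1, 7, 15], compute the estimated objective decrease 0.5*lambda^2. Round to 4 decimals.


Step 1: H is diagonal, so H^(-1) * g = [1.6287, 0.9294, 0.3615].
Step 2: g^T H^(-1) g = sum_i g_i^2 / H_ii
  = (1.6287)^2/1 + (6.5058)^2/7 + (5.4231)^2/15
  = 2.6527 + 6.0465 + 1.9607 = 10.6598
Step 3: Objective decrease = 0.5 * g^T H^(-1) g = 5.3299


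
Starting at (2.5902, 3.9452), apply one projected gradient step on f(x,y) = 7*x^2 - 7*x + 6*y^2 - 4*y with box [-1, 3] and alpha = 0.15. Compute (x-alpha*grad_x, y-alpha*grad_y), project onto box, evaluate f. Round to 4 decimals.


Step 1: Compute gradient at (2.5902, 3.9452).
grad_x = 2*7*2.5902 - 7 = 29.2628
grad_y = 2*6*3.9452 - 4 = 43.3424
Step 2: Gradient step.
x_raw = 2.5902 - 0.15*29.2628 = -1.7992
y_raw = 3.9452 - 0.15*43.3424 = -2.5562
Step 3: Project onto [-1, 3].
x_proj = clip(-1.7992) = -1.0
y_proj = clip(-2.5562) = -1.0
Step 4: Evaluate f.
f(-1.0, -1.0) = 24.0


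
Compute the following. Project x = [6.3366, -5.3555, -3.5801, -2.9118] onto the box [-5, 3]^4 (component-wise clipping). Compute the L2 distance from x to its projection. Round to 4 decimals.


Project each component onto [-5, 3].
clip(6.3366) = 3.0, clip(-5.3555) = -5.0, clip(-3.5801) = -3.5801, clip(-2.9118) = -2.9118
Projection = [3.0, -5.0, -3.5801, -2.9118]
Squared diffs: [11.1329, 0.1264, 0.0, 0.0]
Distance = sqrt(11.2593) = 3.3555


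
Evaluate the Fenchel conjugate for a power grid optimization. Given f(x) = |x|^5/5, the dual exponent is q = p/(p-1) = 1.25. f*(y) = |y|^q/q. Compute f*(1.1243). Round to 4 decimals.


The conjugate exponent q satisfies 1/p + 1/q = 1.
p = 5, so q = 5/(5 - 1) = 1.25
|y|^q = 1.1243^1.25 = 1.1577
f*(1.1243) = 1.1577 / 1.25 = 0.9262


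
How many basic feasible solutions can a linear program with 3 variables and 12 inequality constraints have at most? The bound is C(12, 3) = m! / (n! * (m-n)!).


Each vertex corresponds to some choice of n active constraints out of m, so the number of vertices is at most C(m, n) = m! / (n!(m-n)!).
m = 12, n = 3
Numerator: 12 * 11 * 10
Denominator: 3! = 6
C(12, 3) = 220


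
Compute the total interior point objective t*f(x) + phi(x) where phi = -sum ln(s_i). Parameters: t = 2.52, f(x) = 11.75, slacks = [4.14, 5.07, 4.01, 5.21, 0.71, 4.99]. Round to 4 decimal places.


Step 1: Compute log-barrier.
ln values: [1.4207, 1.6233, 1.3888, 1.6506, -0.3425, 1.6074]
phi = -(1.4207 + 1.6233 + 1.3888 + 1.6506 - 0.3425 + 1.6074) = -7.3484
Step 2: Compute augmented objective.
t*f(x) = 2.52*11.75 = 29.61
Total = 29.61 - 7.3484 = 22.2616


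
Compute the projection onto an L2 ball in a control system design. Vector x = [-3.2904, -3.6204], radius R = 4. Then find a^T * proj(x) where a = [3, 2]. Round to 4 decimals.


Step 1: Compute ||x|| (intermediates to 6 decimals).
||x|| = sqrt((-3.2904)^2 + (-3.6204)^2) = 4.892242
Step 2: Project.
Since ||x|| > R, scale = R/||x|| = 4/4.892242 = 0.817621, proj(x) = scale * x
proj(x) = [-2.6903, -2.960115]
Step 3: Dot product.
a^T * proj(x) = 3*(-2.6903) + 2*(-2.960115) = -13.9911


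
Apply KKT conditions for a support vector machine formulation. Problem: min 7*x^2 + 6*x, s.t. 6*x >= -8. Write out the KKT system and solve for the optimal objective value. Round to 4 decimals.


Step 1: Try lambda = 0 (constraint inactive).
Stationarity: 2*7*x + 6 = 0
x* = -6/(2*7) = -3/7 = -0.4286 (rounded; the exact value -3/7 is used below)
Check constraint: 6*-0.4286 = -2.5716 >= -8 -- satisfied.
Step 2: Compute optimal value.
f(x*) = 7*(-3/7)^2 + 6*(-3/7) = -1.2857


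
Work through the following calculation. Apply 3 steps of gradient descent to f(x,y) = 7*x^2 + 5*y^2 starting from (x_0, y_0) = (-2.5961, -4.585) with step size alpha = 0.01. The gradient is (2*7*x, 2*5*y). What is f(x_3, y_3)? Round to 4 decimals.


Gradient descent on f(x,y) = 7*x^2 + 5*y^2.
Starting point: (-2.5961, -4.585), alpha = 0.01
Step 1: grad_x = 2*7*-2.5961 = -36.3454, grad_y = 2*5*-4.585 = -45.85
  x_1 = -2.5961 - 0.01*-36.3454 = -2.2326
  y_1 = -4.585 - 0.01*-45.85 = -4.1265
Step 2: grad_x = 2*7*-2.2326 = -31.257, grad_y = 2*5*-4.1265 = -41.265
  x_2 = -2.2326 - 0.01*-31.257 = -1.9201
  y_2 = -4.1265 - 0.01*-41.265 = -3.7139
Step 3: grad_x = 2*7*-1.9201 = -26.8811, grad_y = 2*5*-3.7139 = -37.1385
  x_3 = -1.9201 - 0.01*-26.8811 = -1.6513
  y_3 = -3.7139 - 0.01*-37.1385 = -3.3425
f(-1.6513, -3.3425) = 7*(-1.6513)^2 + 5*(-3.3425)^2 = 74.9471


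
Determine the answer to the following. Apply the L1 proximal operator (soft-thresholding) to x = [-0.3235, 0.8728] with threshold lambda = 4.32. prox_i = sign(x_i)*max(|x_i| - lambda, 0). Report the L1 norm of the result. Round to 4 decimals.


Soft-thresholding with lambda = 4.32:
prox(-0.3235) = sign(-0.3235)*max(|-0.3235| - 4.32, 0) = 0.0
prox(0.8728) = sign(0.8728)*max(|0.8728| - 4.32, 0) = 0.0
prox(x) = [0.0, 0.0]
||prox(x)||_1 = 0.0 + 0.0 = 0.0


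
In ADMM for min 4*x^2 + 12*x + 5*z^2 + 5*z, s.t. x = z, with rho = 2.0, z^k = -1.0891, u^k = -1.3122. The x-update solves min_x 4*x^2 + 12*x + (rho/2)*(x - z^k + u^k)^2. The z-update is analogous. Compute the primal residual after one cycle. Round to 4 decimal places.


ADMM iteration with rho = 2.0, z^k = -1.0891, u^k = -1.3122
Step 1: x-update.
Minimize 4*x^2 + 12*x + (2.0/2)*(x + 1.0891 - 1.3122)^2
FOC: (2*4 + 2.0)*x = -12 + 2.0*(-1.0891 + 1.3122)
x^{k+1} = -1.1554
Step 2: z-update.
Minimize 5*z^2 + 5*z + (2.0/2)*(-1.1554 - z - 1.3122)^2
FOC: (2*5 + 2.0)*z = -5 + 2.0*(-1.1554 - 1.3122)
z^{k+1} = -0.8279
Step 3: u-update.
u^{k+1} = -1.3122 - 1.1554 + 0.8279 = -1.6397
Step 4: Primal residual = |-1.1554 + 0.8279| = 0.3275


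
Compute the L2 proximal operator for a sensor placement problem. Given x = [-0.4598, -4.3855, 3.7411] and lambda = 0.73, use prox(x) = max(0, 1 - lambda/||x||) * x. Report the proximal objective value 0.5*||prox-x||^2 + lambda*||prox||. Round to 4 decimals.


Step 1: Compute ||x||.
||x|| = 5.7827
Step 2: Compute scaling factor.
scale = max(0, 1 - 0.73/5.7827) = 0.8738
Step 3: prox(x) = [-0.4018, -3.8319, 3.2688]
||prox(x)|| = 5.0527
Step 4: Proximal objective.
0.5*||prox-x||^2 = 0.2665
lambda*||prox|| = 3.6885
Total = 3.9549


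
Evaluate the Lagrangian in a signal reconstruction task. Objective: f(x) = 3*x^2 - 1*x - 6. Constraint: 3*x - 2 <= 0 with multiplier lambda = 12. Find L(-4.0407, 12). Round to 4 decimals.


Step 1: Evaluate f(x).
f(-4.0407) = 3*(-4.0407)^2 - 1*(-4.0407) - 6 = 47.0225
Step 2: Evaluate g(x).
g(-4.0407) = 3*-4.0407 - 2 = -14.1221
Step 3: Compute Lagrangian.
L = 47.0225 + 12*-14.1221 = -122.4427


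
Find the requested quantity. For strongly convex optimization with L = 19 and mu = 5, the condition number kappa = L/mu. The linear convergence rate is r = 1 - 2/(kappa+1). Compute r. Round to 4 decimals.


Step 1: Compute the condition number.
kappa = L/mu = 19/5 = 3.8
Step 2: Compute the convergence rate.
r = 1 - 2/(kappa + 1) = 1 - 2*mu/(L + mu) = (L - mu)/(L + mu) = 14/24 = 0.5833


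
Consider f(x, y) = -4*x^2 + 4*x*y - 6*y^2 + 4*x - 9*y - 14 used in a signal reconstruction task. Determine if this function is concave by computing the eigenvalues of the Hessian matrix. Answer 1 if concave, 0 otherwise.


The Hessian of f(x,y) = -4*x^2 + 4*x*y - 6*y^2 + 4*x - 9*y - 14 is:
H = [[-8, 4], [4, -12]]
Trace = -8 - 12 = -20
Determinant = -8*-12 - (4)^2 = 80
Discriminant = (-20)^2 - 4*80 = 80.0
Eigenvalues: lambda_1 = -14.4721, lambda_2 = -5.5279
The function is concave.

1


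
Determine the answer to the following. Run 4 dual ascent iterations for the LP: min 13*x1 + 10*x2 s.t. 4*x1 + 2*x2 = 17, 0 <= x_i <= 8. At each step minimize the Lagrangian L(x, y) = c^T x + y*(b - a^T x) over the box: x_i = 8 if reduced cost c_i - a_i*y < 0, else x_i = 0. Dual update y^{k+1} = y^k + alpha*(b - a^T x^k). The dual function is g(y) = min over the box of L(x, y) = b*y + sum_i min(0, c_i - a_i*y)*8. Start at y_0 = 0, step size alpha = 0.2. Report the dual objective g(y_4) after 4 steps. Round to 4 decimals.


Dual ascent for LP: min 13*x1 + 10*x2, 4*x1 + 2*x2 = 17, 0 <= x_i <= 8
Step 1: y^k = 0.0, reduced costs: (13.0, 10.0)
  x^k = (0.0, 0.0), subgradient = b - a^T x = 17.0
  y^{k+1} = 0.0 + 0.2*17.0 = 3.4
Step 2: y^k = 3.4, reduced costs: (-0.6, 3.2)
  x^k = (8.0, 0.0), subgradient = b - a^T x = -15.0
  y^{k+1} = 3.4 + 0.2*-15.0 = 0.4
Step 3: y^k = 0.4, reduced costs: (11.4, 9.2)
  x^k = (0.0, 0.0), subgradient = b - a^T x = 17.0
  y^{k+1} = 0.4 + 0.2*17.0 = 3.8
Step 4: y^k = 3.8, reduced costs: (-2.2, 2.4)
  x^k = (8.0, 0.0), subgradient = b - a^T x = -15.0
  y^{k+1} = 3.8 + 0.2*-15.0 = 0.8
Dual objective at y_4 = 0.8: reduced costs (9.8, 8.4), box minimizer x = (0.0, 0.0)
g(y_4) = b*y + (c1 - a1*y)*x1 + (c2 - a2*y)*x2 = 17*0.8 + 9.8*0.0 + 8.4*0.0 = 13.6 + 0.0 + 0.0 = 13.6


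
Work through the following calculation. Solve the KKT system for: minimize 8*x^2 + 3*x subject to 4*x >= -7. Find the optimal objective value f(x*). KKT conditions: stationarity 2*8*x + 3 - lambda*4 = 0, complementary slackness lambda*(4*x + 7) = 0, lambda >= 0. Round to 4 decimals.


Step 1: Try lambda = 0 (constraint inactive).
Stationarity: 2*8*x + 3 = 0
x* = -3/(2*8) = -0.1875
Check constraint: 4*-0.1875 = -0.75 >= -7 -- satisfied.
Step 2: Compute optimal value.
f(x*) = 8*(-0.1875)^2 + 3*(-0.1875) = -0.2813


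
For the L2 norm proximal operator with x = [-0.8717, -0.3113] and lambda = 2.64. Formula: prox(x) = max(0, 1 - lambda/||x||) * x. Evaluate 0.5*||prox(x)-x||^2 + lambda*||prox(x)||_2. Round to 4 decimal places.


Step 1: Compute ||x||.
||x|| = 0.9256
Step 2: Compute scaling factor.
scale = max(0, 1 - 2.64/0.9256) = 0.0
Step 3: prox(x) = [-0.0, -0.0]
||prox(x)|| = 0.0
Step 4: Proximal objective.
0.5*||prox-x||^2 = 0.4284
lambda*||prox|| = 0.0
Total = 0.4284


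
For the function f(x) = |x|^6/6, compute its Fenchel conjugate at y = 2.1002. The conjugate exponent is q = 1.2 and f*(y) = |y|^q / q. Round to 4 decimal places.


The conjugate exponent q satisfies 1/p + 1/q = 1.
p = 6, so q = 6/(6 - 1) = 1.2
|y|^q = 2.1002^1.2 = 2.4362
f*(2.1002) = 2.4362 / 1.2 = 2.0302


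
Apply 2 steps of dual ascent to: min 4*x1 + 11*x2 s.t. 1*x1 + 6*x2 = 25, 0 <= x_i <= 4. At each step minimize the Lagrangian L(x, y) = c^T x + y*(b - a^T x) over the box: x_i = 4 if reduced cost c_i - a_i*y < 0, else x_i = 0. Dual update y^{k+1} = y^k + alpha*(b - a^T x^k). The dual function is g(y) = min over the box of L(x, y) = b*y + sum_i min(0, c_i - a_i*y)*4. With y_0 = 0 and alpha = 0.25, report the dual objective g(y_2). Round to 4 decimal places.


Dual ascent for LP: min 4*x1 + 11*x2, 1*x1 + 6*x2 = 25, 0 <= x_i <= 4
Step 1: y^k = 0.0, reduced costs: (4.0, 11.0)
  x^k = (0.0, 0.0), subgradient = b - a^T x = 25.0
  y^{k+1} = 0.0 + 0.25*25.0 = 6.25
Step 2: y^k = 6.25, reduced costs: (-2.25, -26.5)
  x^k = (4.0, 4.0), subgradient = b - a^T x = -3.0
  y^{k+1} = 6.25 + 0.25*-3.0 = 5.5
Dual objective at y_2 = 5.5: reduced costs (-1.5, -22.0), box minimizer x = (4.0, 4.0)
g(y_2) = b*y + (c1 - a1*y)*x1 + (c2 - a2*y)*x2 = 25*5.5 + (-1.5)*4.0 + (-22.0)*4.0 = 137.5 - 6.0 - 88.0 = 43.5
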